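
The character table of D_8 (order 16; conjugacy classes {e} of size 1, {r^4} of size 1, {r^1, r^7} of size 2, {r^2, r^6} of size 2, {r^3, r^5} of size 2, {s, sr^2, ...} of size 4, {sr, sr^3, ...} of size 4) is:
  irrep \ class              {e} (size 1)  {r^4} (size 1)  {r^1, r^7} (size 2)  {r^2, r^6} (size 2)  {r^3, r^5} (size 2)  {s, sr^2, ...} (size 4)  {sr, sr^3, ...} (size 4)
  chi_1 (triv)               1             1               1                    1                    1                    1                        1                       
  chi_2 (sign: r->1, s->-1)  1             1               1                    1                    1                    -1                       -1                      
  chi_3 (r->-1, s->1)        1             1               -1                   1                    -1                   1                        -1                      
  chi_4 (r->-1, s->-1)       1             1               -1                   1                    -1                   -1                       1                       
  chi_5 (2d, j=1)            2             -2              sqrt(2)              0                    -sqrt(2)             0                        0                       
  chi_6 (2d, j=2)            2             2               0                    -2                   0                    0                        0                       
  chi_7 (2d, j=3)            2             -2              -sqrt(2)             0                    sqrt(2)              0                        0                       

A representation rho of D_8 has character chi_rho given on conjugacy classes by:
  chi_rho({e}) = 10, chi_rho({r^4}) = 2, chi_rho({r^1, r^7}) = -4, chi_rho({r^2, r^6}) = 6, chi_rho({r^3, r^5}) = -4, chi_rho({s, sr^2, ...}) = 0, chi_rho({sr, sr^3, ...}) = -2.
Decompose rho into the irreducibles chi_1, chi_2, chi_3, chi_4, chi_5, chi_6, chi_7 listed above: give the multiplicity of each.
Multiplicities: chi_1: 0, chi_2: 1, chi_3: 3, chi_4: 2, chi_5: 1, chi_6: 0, chi_7: 1.

Proof sketch: Use <chi_rho, chi> = (1/|G|) sum_C |C| * chi_rho(C) * conj(chi(C)) with |G| = 16 for each irreducible chi in the table:
  <chi_rho, chi_1> = (1/16)[1*(10)*conj(1) + 1*(2)*conj(1) + 2*(-4)*conj(1) + 2*(6)*conj(1) + 2*(-4)*conj(1) + 4*(0)*conj(1) + 4*(-2)*conj(1)]
      = (1/16)[(10) + (2) + (-8) + (12) + (-8) + (0) + (-8)] = 0/16 = 0
  <chi_rho, chi_2> = (1/16)[1*(10)*conj(1) + 1*(2)*conj(1) + 2*(-4)*conj(1) + 2*(6)*conj(1) + 2*(-4)*conj(1) + 4*(0)*conj(-1) + 4*(-2)*conj(-1)]
      = (1/16)[(10) + (2) + (-8) + (12) + (-8) + (0) + (8)] = 16/16 = 1
  <chi_rho, chi_3> = (1/16)[1*(10)*conj(1) + 1*(2)*conj(1) + 2*(-4)*conj(-1) + 2*(6)*conj(1) + 2*(-4)*conj(-1) + 4*(0)*conj(1) + 4*(-2)*conj(-1)]
      = (1/16)[(10) + (2) + (8) + (12) + (8) + (0) + (8)] = 48/16 = 3
  <chi_rho, chi_4> = (1/16)[1*(10)*conj(1) + 1*(2)*conj(1) + 2*(-4)*conj(-1) + 2*(6)*conj(1) + 2*(-4)*conj(-1) + 4*(0)*conj(-1) + 4*(-2)*conj(1)]
      = (1/16)[(10) + (2) + (8) + (12) + (8) + (0) + (-8)] = 32/16 = 2
  <chi_rho, chi_5> = (1/16)[1*(10)*conj(2) + 1*(2)*conj(-2) + 2*(-4)*conj(sqrt(2)) + 2*(6)*conj(0) + 2*(-4)*conj(-sqrt(2)) + 4*(0)*conj(0) + 4*(-2)*conj(0)]
      = (1/16)[(20) + (-4) + (-8*sqrt(2)) + (0) + (8*sqrt(2)) + (0) + (0)] = 16/16 = 1
  <chi_rho, chi_6> = (1/16)[1*(10)*conj(2) + 1*(2)*conj(2) + 2*(-4)*conj(0) + 2*(6)*conj(-2) + 2*(-4)*conj(0) + 4*(0)*conj(0) + 4*(-2)*conj(0)]
      = (1/16)[(20) + (4) + (0) + (-24) + (0) + (0) + (0)] = 0/16 = 0
  <chi_rho, chi_7> = (1/16)[1*(10)*conj(2) + 1*(2)*conj(-2) + 2*(-4)*conj(-sqrt(2)) + 2*(6)*conj(0) + 2*(-4)*conj(sqrt(2)) + 4*(0)*conj(0) + 4*(-2)*conj(0)]
      = (1/16)[(20) + (-4) + (8*sqrt(2)) + (0) + (-8*sqrt(2)) + (0) + (0)] = 16/16 = 1
Dimension check: dim(rho) = sum (mult * dim) = 0*1 + 1*1 + 3*1 + 2*1 + 1*2 + 0*2 + 1*2 = 10 = chi_rho(e) = 10.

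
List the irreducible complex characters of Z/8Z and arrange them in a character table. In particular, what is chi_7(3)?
Character table of Z/8Z (irreps indexed chi_0,...,chi_7 with chi_k(m) = zeta_8^(k*m), zeta_8 = exp(2*pi*i/8)):
  irrep \ class  {0} (size 1)  {1} (size 1)    {2} (size 1)  {3} (size 1)    {4} (size 1)  {5} (size 1)    {6} (size 1)  {7} (size 1)  
  chi_0          1             1               1             1               1             1               1             1             
  chi_1          1             exp(I*pi/4)     I             exp(3*I*pi/4)   -1            exp(-3*I*pi/4)  -I            exp(-I*pi/4)  
  chi_2          1             I               -1            -I              1             I               -1            -I            
  chi_3          1             exp(3*I*pi/4)   -I            exp(I*pi/4)     -1            exp(-I*pi/4)    I             exp(-3*I*pi/4)
  chi_4          1             -1              1             -1              1             -1              1             -1            
  chi_5          1             exp(-3*I*pi/4)  I             exp(-I*pi/4)    -1            exp(I*pi/4)     -I            exp(3*I*pi/4) 
  chi_6          1             -I              -1            I               1             -I              -1            I             
  chi_7          1             exp(-I*pi/4)    -I            exp(-3*I*pi/4)  -1            exp(3*I*pi/4)   I             exp(I*pi/4)   

Spot check: chi_7(3) = zeta_8^(7*3) = zeta_8^21 = exp(-3*I*pi/4).

Why: Z/8Z is abelian, so all 8 irreducible complex representations are 1-dimensional. They are given by chi_k(m) = zeta_8^(k*m) for k = 0,...,7. Row orthogonality: sum_m chi_k(m) conj(chi_l(m)) = 8 * [k = l].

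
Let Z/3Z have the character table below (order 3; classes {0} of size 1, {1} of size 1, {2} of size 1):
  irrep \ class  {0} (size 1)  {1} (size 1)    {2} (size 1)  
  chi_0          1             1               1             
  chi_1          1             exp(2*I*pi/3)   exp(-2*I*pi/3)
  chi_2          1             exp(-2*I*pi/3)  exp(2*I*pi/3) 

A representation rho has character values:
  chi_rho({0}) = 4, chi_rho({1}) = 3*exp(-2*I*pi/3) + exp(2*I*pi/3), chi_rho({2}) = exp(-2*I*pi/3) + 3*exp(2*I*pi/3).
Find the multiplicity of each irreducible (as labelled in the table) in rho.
Multiplicities: chi_0: 0, chi_1: 1, chi_2: 3.

Details: Use <chi_rho, chi> = (1/|G|) sum_C |C| * chi_rho(C) * conj(chi(C)) with |G| = 3 for each irreducible chi in the table:
  <chi_rho, chi_0> = (1/3)[1*(4)*conj(1) + 1*(3*exp(-2*I*pi/3) + exp(2*I*pi/3))*conj(1) + 1*(exp(-2*I*pi/3) + 3*exp(2*I*pi/3))*conj(1)]
      = (1/3)[(4) + (3*exp(-2*I*pi/3) + exp(2*I*pi/3)) + (exp(-2*I*pi/3) + 3*exp(2*I*pi/3))] = 0/3 = 0
  <chi_rho, chi_1> = (1/3)[1*(4)*conj(1) + 1*(3*exp(-2*I*pi/3) + exp(2*I*pi/3))*conj(exp(2*I*pi/3)) + 1*(exp(-2*I*pi/3) + 3*exp(2*I*pi/3))*conj(exp(-2*I*pi/3))]
      = (1/3)[(4) + (1 + 3*exp(2*I*pi/3)) + (1 + 3*exp(-2*I*pi/3))] = 3/3 = 1
  <chi_rho, chi_2> = (1/3)[1*(4)*conj(1) + 1*(3*exp(-2*I*pi/3) + exp(2*I*pi/3))*conj(exp(-2*I*pi/3)) + 1*(exp(-2*I*pi/3) + 3*exp(2*I*pi/3))*conj(exp(2*I*pi/3))]
      = (1/3)[(4) + (3 + exp(-2*I*pi/3)) + (3 + exp(2*I*pi/3))] = 9/3 = 3
(Exp terms are combined using exp(i*s)*conj(exp(i*t)) = exp(i*(s-t)), and sums of them are collapsed using the identity that for every m > 1 the m distinct m-th roots of unity sum to 0, e.g. 1 + exp(2*I*pi/3) + exp(-2*I*pi/3) = 0.)
Dimension check: dim(rho) = sum (mult * dim) = 0*1 + 1*1 + 3*1 = 4 = chi_rho(e) = 4.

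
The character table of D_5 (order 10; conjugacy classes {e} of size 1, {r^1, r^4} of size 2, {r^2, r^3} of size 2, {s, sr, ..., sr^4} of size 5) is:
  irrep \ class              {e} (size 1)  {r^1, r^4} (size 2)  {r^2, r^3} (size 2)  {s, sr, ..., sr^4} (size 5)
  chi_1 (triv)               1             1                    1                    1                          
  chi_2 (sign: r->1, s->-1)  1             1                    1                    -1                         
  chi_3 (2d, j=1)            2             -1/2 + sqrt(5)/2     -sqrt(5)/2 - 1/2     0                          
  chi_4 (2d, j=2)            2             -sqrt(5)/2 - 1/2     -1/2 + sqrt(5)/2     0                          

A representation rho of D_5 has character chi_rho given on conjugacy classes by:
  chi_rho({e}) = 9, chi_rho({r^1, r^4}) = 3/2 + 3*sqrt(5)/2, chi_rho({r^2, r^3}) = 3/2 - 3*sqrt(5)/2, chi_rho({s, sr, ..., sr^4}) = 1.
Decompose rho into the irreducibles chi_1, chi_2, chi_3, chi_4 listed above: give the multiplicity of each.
Multiplicities: chi_1: 2, chi_2: 1, chi_3: 3, chi_4: 0.

Details: Use <chi_rho, chi> = (1/|G|) sum_C |C| * chi_rho(C) * conj(chi(C)) with |G| = 10 for each irreducible chi in the table:
  <chi_rho, chi_1> = (1/10)[1*(9)*conj(1) + 2*(3/2 + 3*sqrt(5)/2)*conj(1) + 2*(3/2 - 3*sqrt(5)/2)*conj(1) + 5*(1)*conj(1)]
      = (1/10)[(9) + (3 + 3*sqrt(5)) + (3 - 3*sqrt(5)) + (5)] = 20/10 = 2
  <chi_rho, chi_2> = (1/10)[1*(9)*conj(1) + 2*(3/2 + 3*sqrt(5)/2)*conj(1) + 2*(3/2 - 3*sqrt(5)/2)*conj(1) + 5*(1)*conj(-1)]
      = (1/10)[(9) + (3 + 3*sqrt(5)) + (3 - 3*sqrt(5)) + (-5)] = 10/10 = 1
  <chi_rho, chi_3> = (1/10)[1*(9)*conj(2) + 2*(3/2 + 3*sqrt(5)/2)*conj(-1/2 + sqrt(5)/2) + 2*(3/2 - 3*sqrt(5)/2)*conj(-sqrt(5)/2 - 1/2) + 5*(1)*conj(0)]
      = (1/10)[(18) + (6) + (6) + (0)] = 30/10 = 3
  <chi_rho, chi_4> = (1/10)[1*(9)*conj(2) + 2*(3/2 + 3*sqrt(5)/2)*conj(-sqrt(5)/2 - 1/2) + 2*(3/2 - 3*sqrt(5)/2)*conj(-1/2 + sqrt(5)/2) + 5*(1)*conj(0)]
      = (1/10)[(18) + (-9 - 3*sqrt(5)) + (-9 + 3*sqrt(5)) + (0)] = 0/10 = 0
Dimension check: dim(rho) = sum (mult * dim) = 2*1 + 1*1 + 3*2 + 0*2 = 9 = chi_rho(e) = 9.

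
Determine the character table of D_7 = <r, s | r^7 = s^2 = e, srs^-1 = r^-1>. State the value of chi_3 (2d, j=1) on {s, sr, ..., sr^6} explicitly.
Conjugacy classes: {e} of size 1, {r^1, r^6} of size 2, {r^2, r^5} of size 2, {r^3, r^4} of size 2, {s, sr, ..., sr^6} of size 7.
Character table:
  irrep \ class              {e} (size 1)  {r^1, r^6} (size 2)  {r^2, r^5} (size 2)  {r^3, r^4} (size 2)  {s, sr, ..., sr^6} (size 7)
  chi_1 (triv)               1             1                    1                    1                    1                          
  chi_2 (sign: r->1, s->-1)  1             1                    1                    1                    -1                         
  chi_3 (2d, j=1)            2             2*cos(2*pi/7)        -2*cos(3*pi/7)       -2*cos(pi/7)         0                          
  chi_4 (2d, j=2)            2             -2*cos(3*pi/7)       -2*cos(pi/7)         2*cos(2*pi/7)        0                          
  chi_5 (2d, j=3)            2             -2*cos(pi/7)         2*cos(2*pi/7)        -2*cos(3*pi/7)       0                          

Spot check: chi_3 (2d, j=1) on {s, sr, ..., sr^6} = 0.

Derivation: D_7 has order 2*7 = 14 with 5 conjugacy classes, hence 5 irreducibles. Sum of squared dims 1 + 1 + 4 + 4 + 4 = 14 = |G|. Linear characters come from the abelianisation; the 2-dimensional irreps have character r^k -> 2*cos(2*pi*j*k/7), reflections -> 0.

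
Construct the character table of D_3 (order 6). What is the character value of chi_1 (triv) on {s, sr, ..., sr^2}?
Conjugacy classes: {e} of size 1, {r^1, r^2} of size 2, {s, sr, ..., sr^2} of size 3.
Character table:
  irrep \ class              {e} (size 1)  {r^1, r^2} (size 2)  {s, sr, ..., sr^2} (size 3)
  chi_1 (triv)               1             1                    1                          
  chi_2 (sign: r->1, s->-1)  1             1                    -1                         
  chi_3 (2d, j=1)            2             -1                   0                          

Spot check: chi_1 (triv) on {s, sr, ..., sr^2} = 1.

Working: D_3 has order 2*3 = 6 with 3 conjugacy classes, hence 3 irreducibles. Sum of squared dims 1 + 1 + 4 = 6 = |G|. Linear characters come from the abelianisation; the 2-dimensional irreps have character r^k -> 2*cos(2*pi*j*k/3), reflections -> 0.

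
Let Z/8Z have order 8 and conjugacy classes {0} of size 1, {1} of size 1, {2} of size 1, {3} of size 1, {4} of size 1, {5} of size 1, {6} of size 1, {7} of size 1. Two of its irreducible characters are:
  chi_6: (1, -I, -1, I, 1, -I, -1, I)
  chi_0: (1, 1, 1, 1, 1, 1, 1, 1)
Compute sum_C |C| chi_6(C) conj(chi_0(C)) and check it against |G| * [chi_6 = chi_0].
Sum = 0; so <chi_6, chi_0> = 0 (distinct irreducibles are orthogonal).

Solution. Compute term by term over conjugacy classes (|C| * chi_6(C) * conj(chi_0(C))):
  1*(1)*conj(1) + 1*(-I)*conj(1) + 1*(-1)*conj(1) + 1*(I)*conj(1) + 1*(1)*conj(1) + 1*(-I)*conj(1) + 1*(-1)*conj(1) + 1*(I)*conj(1)
  = (1) + (-I) + (-1) + (I) + (1) + (-I) + (-1) + (I)
  = 0.
(Exp terms are combined using exp(i*s)*conj(exp(i*t)) = exp(i*(s-t)), and sums of them are collapsed using the identity that for every m > 1 the m distinct m-th roots of unity sum to 0, e.g. 1 + exp(2*I*pi/3) + exp(-2*I*pi/3) = 0.)
Dividing by |G| = 8 gives 0/8 = 0, matching the row-orthogonality relation <chi_6, chi_0> = [chi_6 = chi_0].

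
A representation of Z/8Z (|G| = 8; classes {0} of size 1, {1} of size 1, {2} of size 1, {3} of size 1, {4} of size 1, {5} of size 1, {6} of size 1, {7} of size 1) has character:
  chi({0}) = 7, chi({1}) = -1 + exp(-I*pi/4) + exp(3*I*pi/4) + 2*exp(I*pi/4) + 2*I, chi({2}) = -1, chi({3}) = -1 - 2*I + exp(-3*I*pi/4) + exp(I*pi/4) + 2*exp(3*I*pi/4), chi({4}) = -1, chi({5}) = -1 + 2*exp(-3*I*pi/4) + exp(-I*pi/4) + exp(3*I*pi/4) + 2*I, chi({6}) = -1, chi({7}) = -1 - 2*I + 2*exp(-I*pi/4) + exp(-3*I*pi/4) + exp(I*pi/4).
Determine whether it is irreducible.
Not irreducible (reducible): <chi, chi> = 11 > 1.

Proof sketch: <chi, chi> = (1/|G|) sum_C |C| * |chi(C)|^2 = (1/8)[1*|7|^2 + 1*|-1 + exp(-I*pi/4) + exp(3*I*pi/4) + 2*exp(I*pi/4) + 2*I|^2 + 1*|-1|^2 + 1*|-1 - 2*I + exp(-3*I*pi/4) + exp(I*pi/4) + 2*exp(3*I*pi/4)|^2 + 1*|-1|^2 + 1*|-1 + 2*exp(-3*I*pi/4) + exp(-I*pi/4) + exp(3*I*pi/4) + 2*I|^2 + 1*|-1|^2 + 1*|-1 - 2*I + 2*exp(-I*pi/4) + exp(-3*I*pi/4) + exp(I*pi/4)|^2]
  = (1/8)[(49) + (9 - 3*exp(3*I*pi/4) - exp(I*pi/4) - exp(-I*pi/4) - 3*exp(-3*I*pi/4)) + (1) + (9 - 3*exp(I*pi/4) - exp(3*I*pi/4) - exp(-3*I*pi/4) - 3*exp(-I*pi/4)) + (1) + (9 - 3*exp(I*pi/4) - exp(3*I*pi/4) - exp(-3*I*pi/4) - 3*exp(-I*pi/4)) + (1) + (9 - 3*exp(3*I*pi/4) - exp(I*pi/4) - exp(-I*pi/4) - 3*exp(-3*I*pi/4))] = 88/8 = 11.
(Exp terms are combined using exp(i*s)*conj(exp(i*t)) = exp(i*(s-t)), and sums of them are collapsed using the identity that for every m > 1 the m distinct m-th roots of unity sum to 0, e.g. 1 + exp(2*I*pi/3) + exp(-2*I*pi/3) = 0.)
A character is irreducible iff <chi, chi> = 1, so this representation is reducible.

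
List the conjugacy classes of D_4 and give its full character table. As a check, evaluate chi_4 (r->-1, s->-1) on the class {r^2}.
Conjugacy classes: {e} of size 1, {r^2} of size 1, {r^1, r^3} of size 2, {s, sr^2, ...} of size 2, {sr, sr^3, ...} of size 2.
Character table:
  irrep \ class              {e} (size 1)  {r^2} (size 1)  {r^1, r^3} (size 2)  {s, sr^2, ...} (size 2)  {sr, sr^3, ...} (size 2)
  chi_1 (triv)               1             1               1                    1                        1                       
  chi_2 (sign: r->1, s->-1)  1             1               1                    -1                       -1                      
  chi_3 (r->-1, s->1)        1             1               -1                   1                        -1                      
  chi_4 (r->-1, s->-1)       1             1               -1                   -1                       1                       
  chi_5 (2d, j=1)            2             -2              0                    0                        0                       

Spot check: chi_4 (r->-1, s->-1) on {r^2} = 1.

Derivation: D_4 has order 2*4 = 8 with 5 conjugacy classes, hence 5 irreducibles. Sum of squared dims 1 + 1 + 1 + 1 + 4 = 8 = |G|. Linear characters come from the abelianisation; the 2-dimensional irreps have character r^k -> 2*cos(2*pi*j*k/4), reflections -> 0.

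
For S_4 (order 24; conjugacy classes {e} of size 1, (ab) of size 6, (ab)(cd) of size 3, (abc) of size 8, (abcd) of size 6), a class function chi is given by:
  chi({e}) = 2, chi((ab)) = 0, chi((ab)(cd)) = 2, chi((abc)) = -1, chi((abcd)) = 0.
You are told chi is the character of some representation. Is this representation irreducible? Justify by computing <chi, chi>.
Irreducible: <chi, chi> = 1.

Solution. <chi, chi> = (1/|G|) sum_C |C| * |chi(C)|^2 = (1/24)[1*|2|^2 + 6*|0|^2 + 3*|2|^2 + 8*|-1|^2 + 6*|0|^2]
  = (1/24)[(4) + (0) + (12) + (8) + (0)] = 24/24 = 1.
A character is irreducible iff <chi, chi> = 1, so this representation is irreducible.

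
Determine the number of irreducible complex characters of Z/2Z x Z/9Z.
18

Details: The number of irreducible complex representations of a finite group equals its number of conjugacy classes. Z/2Z x Z/9Z is abelian of order 18, so every element is its own conjugacy class: 18 classes, so Z/2Z x Z/9Z (order 18) has exactly 18 irreducible complex representations.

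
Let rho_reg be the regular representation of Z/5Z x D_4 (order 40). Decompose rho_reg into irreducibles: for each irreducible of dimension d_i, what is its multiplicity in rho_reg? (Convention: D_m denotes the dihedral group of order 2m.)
Each irreducible V_i of dimension d_i appears with multiplicity d_i, i.e. rho_reg = (direct sum over all irreducibles V_i) d_i V_i. The irreducible dimensions for Z/5Z x D_4 are 1, 1, 1, 1, 1, 1, 1, 1, 1, 1, 1, 1, 1, 1, 1, 1, 1, 1, 1, 1, 2, 2, 2, 2, 2: 20 irreducibles of dimension 1, each with multiplicity 1; 5 irreducibles of dimension 2, each with multiplicity 2. Total dimension 20*1*1 + 5*2*2 = 40 = |G|.

Reasoning: General theorem: in the regular representation of a finite group G, each irreducible appears with multiplicity equal to its dimension. Check: dim(rho_reg) = sum d_i^2 = 1 + 1 + 1 + 1 + 1 + 1 + 1 + 1 + 1 + 1 + 1 + 1 + 1 + 1 + 1 + 1 + 1 + 1 + 1 + 1 + 4 + 4 + 4 + 4 + 4 = 40 = |G|.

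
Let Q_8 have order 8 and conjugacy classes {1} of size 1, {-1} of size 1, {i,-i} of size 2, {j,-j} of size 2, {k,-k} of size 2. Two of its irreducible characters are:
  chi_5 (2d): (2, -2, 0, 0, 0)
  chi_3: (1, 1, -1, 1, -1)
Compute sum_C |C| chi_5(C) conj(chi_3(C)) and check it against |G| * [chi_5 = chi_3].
Sum = 0; so <chi_5, chi_3> = 0 (distinct irreducibles are orthogonal).

Compute term by term over conjugacy classes (|C| * chi_5(C) * conj(chi_3(C))):
  1*(2)*conj(1) + 1*(-2)*conj(1) + 2*(0)*conj(-1) + 2*(0)*conj(1) + 2*(0)*conj(-1)
  = (2) + (-2) + (0) + (0) + (0)
  = 0.
Dividing by |G| = 8 gives 0/8 = 0, matching the row-orthogonality relation <chi_5, chi_3> = [chi_5 = chi_3].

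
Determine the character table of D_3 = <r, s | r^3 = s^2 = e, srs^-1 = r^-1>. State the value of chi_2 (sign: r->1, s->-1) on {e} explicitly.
Conjugacy classes: {e} of size 1, {r^1, r^2} of size 2, {s, sr, ..., sr^2} of size 3.
Character table:
  irrep \ class              {e} (size 1)  {r^1, r^2} (size 2)  {s, sr, ..., sr^2} (size 3)
  chi_1 (triv)               1             1                    1                          
  chi_2 (sign: r->1, s->-1)  1             1                    -1                         
  chi_3 (2d, j=1)            2             -1                   0                          

Spot check: chi_2 (sign: r->1, s->-1) on {e} = 1.

Working: D_3 has order 2*3 = 6 with 3 conjugacy classes, hence 3 irreducibles. Sum of squared dims 1 + 1 + 4 = 6 = |G|. Linear characters come from the abelianisation; the 2-dimensional irreps have character r^k -> 2*cos(2*pi*j*k/3), reflections -> 0.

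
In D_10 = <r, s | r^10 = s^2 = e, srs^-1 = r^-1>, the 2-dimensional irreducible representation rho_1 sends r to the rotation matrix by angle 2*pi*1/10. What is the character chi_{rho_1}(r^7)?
chi_{rho_1}(r^7) = 2*cos(2*pi*1*7/10) = 1/2 - sqrt(5)/2

rho_1(r^7) is rotation by angle 2*pi*1*7/10, whose trace is 2*cos(2*pi*1*7/10) = 1/2 - sqrt(5)/2.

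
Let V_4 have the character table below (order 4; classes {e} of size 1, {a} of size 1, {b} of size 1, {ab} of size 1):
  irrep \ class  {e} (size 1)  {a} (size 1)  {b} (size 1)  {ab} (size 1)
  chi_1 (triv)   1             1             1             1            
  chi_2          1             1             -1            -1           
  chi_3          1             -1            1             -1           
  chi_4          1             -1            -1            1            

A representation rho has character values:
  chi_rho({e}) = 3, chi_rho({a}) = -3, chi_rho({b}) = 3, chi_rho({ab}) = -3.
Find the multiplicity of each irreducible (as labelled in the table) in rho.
Multiplicities: chi_1: 0, chi_2: 0, chi_3: 3, chi_4: 0.

Reasoning: Use <chi_rho, chi> = (1/|G|) sum_C |C| * chi_rho(C) * conj(chi(C)) with |G| = 4 for each irreducible chi in the table:
  <chi_rho, chi_1> = (1/4)[1*(3)*conj(1) + 1*(-3)*conj(1) + 1*(3)*conj(1) + 1*(-3)*conj(1)]
      = (1/4)[(3) + (-3) + (3) + (-3)] = 0/4 = 0
  <chi_rho, chi_2> = (1/4)[1*(3)*conj(1) + 1*(-3)*conj(1) + 1*(3)*conj(-1) + 1*(-3)*conj(-1)]
      = (1/4)[(3) + (-3) + (-3) + (3)] = 0/4 = 0
  <chi_rho, chi_3> = (1/4)[1*(3)*conj(1) + 1*(-3)*conj(-1) + 1*(3)*conj(1) + 1*(-3)*conj(-1)]
      = (1/4)[(3) + (3) + (3) + (3)] = 12/4 = 3
  <chi_rho, chi_4> = (1/4)[1*(3)*conj(1) + 1*(-3)*conj(-1) + 1*(3)*conj(-1) + 1*(-3)*conj(1)]
      = (1/4)[(3) + (3) + (-3) + (-3)] = 0/4 = 0
Dimension check: dim(rho) = sum (mult * dim) = 0*1 + 0*1 + 3*1 + 0*1 = 3 = chi_rho(e) = 3.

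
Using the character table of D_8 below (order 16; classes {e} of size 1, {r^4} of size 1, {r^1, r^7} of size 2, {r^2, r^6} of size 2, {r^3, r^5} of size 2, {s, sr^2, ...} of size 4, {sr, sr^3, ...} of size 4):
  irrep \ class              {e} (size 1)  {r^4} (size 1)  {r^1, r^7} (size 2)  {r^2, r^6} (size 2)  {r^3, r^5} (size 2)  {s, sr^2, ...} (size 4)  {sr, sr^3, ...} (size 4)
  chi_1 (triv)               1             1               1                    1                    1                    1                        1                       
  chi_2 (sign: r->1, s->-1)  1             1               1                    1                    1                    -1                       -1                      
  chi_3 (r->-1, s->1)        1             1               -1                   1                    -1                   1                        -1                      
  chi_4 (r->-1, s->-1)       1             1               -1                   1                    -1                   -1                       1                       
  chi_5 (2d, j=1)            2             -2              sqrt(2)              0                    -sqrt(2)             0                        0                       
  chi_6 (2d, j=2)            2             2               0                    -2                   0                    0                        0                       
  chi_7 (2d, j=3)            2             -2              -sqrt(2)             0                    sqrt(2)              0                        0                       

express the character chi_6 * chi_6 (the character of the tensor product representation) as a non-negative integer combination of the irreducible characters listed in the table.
chi_6 tensor chi_6 = chi_1 + chi_2 + chi_3 + chi_4 (all other irreducibles have multiplicity 0).

Working: The character of a tensor product is the pointwise product (chi_6 * chi_6)(C) = chi_6(C) * chi_6(C):
  {e}: (2)*(2), {r^4}: (2)*(2), {r^1, r^7}: (0)*(0), {r^2, r^6}: (-2)*(-2), {r^3, r^5}: (0)*(0), {s, sr^2, ...}: (0)*(0), {sr, sr^3, ...}: (0)*(0)
so (chi_6 * chi_6) takes values
  {e} -> 4, {r^4} -> 4, {r^1, r^7} -> 0, {r^2, r^6} -> 4, {r^3, r^5} -> 0, {s, sr^2, ...} -> 0, {sr, sr^3, ...} -> 0.
Now take the inner product of this character with each irreducible chi from the table, <chi_6*chi_6, chi> = (1/16) sum_C |C| (chi_6*chi_6)(C) conj(chi(C)):
  <chi_6*chi_6, chi_1> = (1/16)[1*(4)*conj(1) + 1*(4)*conj(1) + 2*(0)*conj(1) + 2*(4)*conj(1) + 2*(0)*conj(1) + 4*(0)*conj(1) + 4*(0)*conj(1)]
      = (1/16)[(4) + (4) + (0) + (8) + (0) + (0) + (0)] = 16/16 = 1
  <chi_6*chi_6, chi_2> = (1/16)[1*(4)*conj(1) + 1*(4)*conj(1) + 2*(0)*conj(1) + 2*(4)*conj(1) + 2*(0)*conj(1) + 4*(0)*conj(-1) + 4*(0)*conj(-1)]
      = (1/16)[(4) + (4) + (0) + (8) + (0) + (0) + (0)] = 16/16 = 1
  <chi_6*chi_6, chi_3> = (1/16)[1*(4)*conj(1) + 1*(4)*conj(1) + 2*(0)*conj(-1) + 2*(4)*conj(1) + 2*(0)*conj(-1) + 4*(0)*conj(1) + 4*(0)*conj(-1)]
      = (1/16)[(4) + (4) + (0) + (8) + (0) + (0) + (0)] = 16/16 = 1
  <chi_6*chi_6, chi_4> = (1/16)[1*(4)*conj(1) + 1*(4)*conj(1) + 2*(0)*conj(-1) + 2*(4)*conj(1) + 2*(0)*conj(-1) + 4*(0)*conj(-1) + 4*(0)*conj(1)]
      = (1/16)[(4) + (4) + (0) + (8) + (0) + (0) + (0)] = 16/16 = 1
  <chi_6*chi_6, chi_5> = (1/16)[1*(4)*conj(2) + 1*(4)*conj(-2) + 2*(0)*conj(sqrt(2)) + 2*(4)*conj(0) + 2*(0)*conj(-sqrt(2)) + 4*(0)*conj(0) + 4*(0)*conj(0)]
      = (1/16)[(8) + (-8) + (0) + (0) + (0) + (0) + (0)] = 0/16 = 0
  <chi_6*chi_6, chi_6> = (1/16)[1*(4)*conj(2) + 1*(4)*conj(2) + 2*(0)*conj(0) + 2*(4)*conj(-2) + 2*(0)*conj(0) + 4*(0)*conj(0) + 4*(0)*conj(0)]
      = (1/16)[(8) + (8) + (0) + (-16) + (0) + (0) + (0)] = 0/16 = 0
  <chi_6*chi_6, chi_7> = (1/16)[1*(4)*conj(2) + 1*(4)*conj(-2) + 2*(0)*conj(-sqrt(2)) + 2*(4)*conj(0) + 2*(0)*conj(sqrt(2)) + 4*(0)*conj(0) + 4*(0)*conj(0)]
      = (1/16)[(8) + (-8) + (0) + (0) + (0) + (0) + (0)] = 0/16 = 0
Hence the multiplicities are chi_1: 1, chi_2: 1, chi_3: 1, chi_4: 1. Dimension check: dim(chi_6)*dim(chi_6) = 2*2 = 4 and sum (mult * dim) = 1*1 + 1*1 + 1*1 + 1*1 = 4.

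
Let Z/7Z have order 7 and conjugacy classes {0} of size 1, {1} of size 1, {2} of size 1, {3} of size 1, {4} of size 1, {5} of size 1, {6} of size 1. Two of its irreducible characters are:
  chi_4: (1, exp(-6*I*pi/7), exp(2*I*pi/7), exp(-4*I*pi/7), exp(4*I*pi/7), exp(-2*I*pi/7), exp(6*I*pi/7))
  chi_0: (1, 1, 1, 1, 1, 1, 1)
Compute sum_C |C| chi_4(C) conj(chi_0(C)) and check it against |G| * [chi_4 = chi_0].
Sum = 0; so <chi_4, chi_0> = 0 (distinct irreducibles are orthogonal).

Argument: Compute term by term over conjugacy classes (|C| * chi_4(C) * conj(chi_0(C))):
  1*(1)*conj(1) + 1*(exp(-6*I*pi/7))*conj(1) + 1*(exp(2*I*pi/7))*conj(1) + 1*(exp(-4*I*pi/7))*conj(1) + 1*(exp(4*I*pi/7))*conj(1) + 1*(exp(-2*I*pi/7))*conj(1) + 1*(exp(6*I*pi/7))*conj(1)
  = (1) + (exp(-6*I*pi/7)) + (exp(2*I*pi/7)) + (exp(-4*I*pi/7)) + (exp(4*I*pi/7)) + (exp(-2*I*pi/7)) + (exp(6*I*pi/7))
  = 0.
(Exp terms are combined using exp(i*s)*conj(exp(i*t)) = exp(i*(s-t)), and sums of them are collapsed using the identity that for every m > 1 the m distinct m-th roots of unity sum to 0, e.g. 1 + exp(2*I*pi/3) + exp(-2*I*pi/3) = 0.)
Dividing by |G| = 7 gives 0/7 = 0, matching the row-orthogonality relation <chi_4, chi_0> = [chi_4 = chi_0].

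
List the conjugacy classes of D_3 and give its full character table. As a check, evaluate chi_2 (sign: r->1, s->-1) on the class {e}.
Conjugacy classes: {e} of size 1, {r^1, r^2} of size 2, {s, sr, ..., sr^2} of size 3.
Character table:
  irrep \ class              {e} (size 1)  {r^1, r^2} (size 2)  {s, sr, ..., sr^2} (size 3)
  chi_1 (triv)               1             1                    1                          
  chi_2 (sign: r->1, s->-1)  1             1                    -1                         
  chi_3 (2d, j=1)            2             -1                   0                          

Spot check: chi_2 (sign: r->1, s->-1) on {e} = 1.

Reasoning: D_3 has order 2*3 = 6 with 3 conjugacy classes, hence 3 irreducibles. Sum of squared dims 1 + 1 + 4 = 6 = |G|. Linear characters come from the abelianisation; the 2-dimensional irreps have character r^k -> 2*cos(2*pi*j*k/3), reflections -> 0.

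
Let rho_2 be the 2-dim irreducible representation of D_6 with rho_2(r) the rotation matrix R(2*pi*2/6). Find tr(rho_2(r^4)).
chi_{rho_2}(r^4) = 2*cos(2*pi*2*4/6) = -1

Working: rho_2(r^4) is rotation by angle 2*pi*2*4/6, whose trace is 2*cos(2*pi*2*4/6) = -1.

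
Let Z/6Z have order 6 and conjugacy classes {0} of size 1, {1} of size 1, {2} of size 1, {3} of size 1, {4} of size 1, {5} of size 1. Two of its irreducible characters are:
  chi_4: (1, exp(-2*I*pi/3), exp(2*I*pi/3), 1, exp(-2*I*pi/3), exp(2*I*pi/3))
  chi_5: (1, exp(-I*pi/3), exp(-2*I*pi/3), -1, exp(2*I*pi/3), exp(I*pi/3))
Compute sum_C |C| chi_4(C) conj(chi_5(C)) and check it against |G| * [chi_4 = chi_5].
Sum = 0; so <chi_4, chi_5> = 0 (distinct irreducibles are orthogonal).

Solution. Compute term by term over conjugacy classes (|C| * chi_4(C) * conj(chi_5(C))):
  1*(1)*conj(1) + 1*(exp(-2*I*pi/3))*conj(exp(-I*pi/3)) + 1*(exp(2*I*pi/3))*conj(exp(-2*I*pi/3)) + 1*(1)*conj(-1) + 1*(exp(-2*I*pi/3))*conj(exp(2*I*pi/3)) + 1*(exp(2*I*pi/3))*conj(exp(I*pi/3))
  = (1) + (exp(-I*pi/3)) + (exp(-2*I*pi/3)) + (-1) + (exp(2*I*pi/3)) + (exp(I*pi/3))
  = 0.
(Exp terms are combined using exp(i*s)*conj(exp(i*t)) = exp(i*(s-t)), and sums of them are collapsed using the identity that for every m > 1 the m distinct m-th roots of unity sum to 0, e.g. 1 + exp(2*I*pi/3) + exp(-2*I*pi/3) = 0.)
Dividing by |G| = 6 gives 0/6 = 0, matching the row-orthogonality relation <chi_4, chi_5> = [chi_4 = chi_5].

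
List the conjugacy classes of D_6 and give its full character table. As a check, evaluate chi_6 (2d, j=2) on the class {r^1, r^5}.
Conjugacy classes: {e} of size 1, {r^3} of size 1, {r^1, r^5} of size 2, {r^2, r^4} of size 2, {s, sr^2, ...} of size 3, {sr, sr^3, ...} of size 3.
Character table:
  irrep \ class              {e} (size 1)  {r^3} (size 1)  {r^1, r^5} (size 2)  {r^2, r^4} (size 2)  {s, sr^2, ...} (size 3)  {sr, sr^3, ...} (size 3)
  chi_1 (triv)               1             1               1                    1                    1                        1                       
  chi_2 (sign: r->1, s->-1)  1             1               1                    1                    -1                       -1                      
  chi_3 (r->-1, s->1)        1             -1              -1                   1                    1                        -1                      
  chi_4 (r->-1, s->-1)       1             -1              -1                   1                    -1                       1                       
  chi_5 (2d, j=1)            2             -2              1                    -1                   0                        0                       
  chi_6 (2d, j=2)            2             2               -1                   -1                   0                        0                       

Spot check: chi_6 (2d, j=2) on {r^1, r^5} = -1.

Derivation: D_6 has order 2*6 = 12 with 6 conjugacy classes, hence 6 irreducibles. Sum of squared dims 1 + 1 + 1 + 1 + 4 + 4 = 12 = |G|. Linear characters come from the abelianisation; the 2-dimensional irreps have character r^k -> 2*cos(2*pi*j*k/6), reflections -> 0.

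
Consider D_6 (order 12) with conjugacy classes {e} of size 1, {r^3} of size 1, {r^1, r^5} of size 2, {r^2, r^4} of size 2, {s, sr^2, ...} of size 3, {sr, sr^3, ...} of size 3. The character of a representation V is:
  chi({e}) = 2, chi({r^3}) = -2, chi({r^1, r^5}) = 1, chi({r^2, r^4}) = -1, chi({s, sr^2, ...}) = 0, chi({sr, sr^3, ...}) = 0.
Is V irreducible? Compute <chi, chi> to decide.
Irreducible: <chi, chi> = 1.

Derivation: <chi, chi> = (1/|G|) sum_C |C| * |chi(C)|^2 = (1/12)[1*|2|^2 + 1*|-2|^2 + 2*|1|^2 + 2*|-1|^2 + 3*|0|^2 + 3*|0|^2]
  = (1/12)[(4) + (4) + (2) + (2) + (0) + (0)] = 12/12 = 1.
A character is irreducible iff <chi, chi> = 1, so this representation is irreducible.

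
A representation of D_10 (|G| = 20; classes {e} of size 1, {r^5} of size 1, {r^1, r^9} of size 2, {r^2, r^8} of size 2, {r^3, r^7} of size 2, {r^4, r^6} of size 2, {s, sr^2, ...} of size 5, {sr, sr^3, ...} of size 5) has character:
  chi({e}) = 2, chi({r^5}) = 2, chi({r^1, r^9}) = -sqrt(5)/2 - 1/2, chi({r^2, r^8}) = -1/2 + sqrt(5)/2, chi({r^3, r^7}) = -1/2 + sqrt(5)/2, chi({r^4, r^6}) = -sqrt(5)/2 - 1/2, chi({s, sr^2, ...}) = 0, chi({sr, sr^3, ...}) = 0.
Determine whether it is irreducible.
Irreducible: <chi, chi> = 1.

Derivation: <chi, chi> = (1/|G|) sum_C |C| * |chi(C)|^2 = (1/20)[1*|2|^2 + 1*|2|^2 + 2*|-sqrt(5)/2 - 1/2|^2 + 2*|-1/2 + sqrt(5)/2|^2 + 2*|-1/2 + sqrt(5)/2|^2 + 2*|-sqrt(5)/2 - 1/2|^2 + 5*|0|^2 + 5*|0|^2]
  = (1/20)[(4) + (4) + (sqrt(5) + 3) + (3 - sqrt(5)) + (3 - sqrt(5)) + (sqrt(5) + 3) + (0) + (0)] = 20/20 = 1.
A character is irreducible iff <chi, chi> = 1, so this representation is irreducible.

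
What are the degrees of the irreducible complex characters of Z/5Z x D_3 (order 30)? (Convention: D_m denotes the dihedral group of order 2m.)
Dimensions: 1, 1, 1, 1, 1, 1, 1, 1, 1, 1, 2, 2, 2, 2, 2

Proof sketch: There are 15 irreducibles (= number of conjugacy classes). Their dimensions d_i satisfy sum d_i^2 = |G| = 30: 1 + 1 + 1 + 1 + 1 + 1 + 1 + 1 + 1 + 1 + 4 + 4 + 4 + 4 + 4 = 30. (For the product with Z/5Z: each of the 5 1-dim characters of Z/5Z tensors with each irrep of D_3, giving 5 copies of each D_3-dimension.)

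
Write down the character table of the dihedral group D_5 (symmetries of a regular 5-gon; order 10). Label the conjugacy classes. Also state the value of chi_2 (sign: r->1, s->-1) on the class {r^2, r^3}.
Conjugacy classes: {e} of size 1, {r^1, r^4} of size 2, {r^2, r^3} of size 2, {s, sr, ..., sr^4} of size 5.
Character table:
  irrep \ class              {e} (size 1)  {r^1, r^4} (size 2)  {r^2, r^3} (size 2)  {s, sr, ..., sr^4} (size 5)
  chi_1 (triv)               1             1                    1                    1                          
  chi_2 (sign: r->1, s->-1)  1             1                    1                    -1                         
  chi_3 (2d, j=1)            2             -1/2 + sqrt(5)/2     -sqrt(5)/2 - 1/2     0                          
  chi_4 (2d, j=2)            2             -sqrt(5)/2 - 1/2     -1/2 + sqrt(5)/2     0                          

Spot check: chi_2 (sign: r->1, s->-1) on {r^2, r^3} = 1.

D_5 has order 2*5 = 10 with 4 conjugacy classes, hence 4 irreducibles. Sum of squared dims 1 + 1 + 4 + 4 = 10 = |G|. Linear characters come from the abelianisation; the 2-dimensional irreps have character r^k -> 2*cos(2*pi*j*k/5), reflections -> 0.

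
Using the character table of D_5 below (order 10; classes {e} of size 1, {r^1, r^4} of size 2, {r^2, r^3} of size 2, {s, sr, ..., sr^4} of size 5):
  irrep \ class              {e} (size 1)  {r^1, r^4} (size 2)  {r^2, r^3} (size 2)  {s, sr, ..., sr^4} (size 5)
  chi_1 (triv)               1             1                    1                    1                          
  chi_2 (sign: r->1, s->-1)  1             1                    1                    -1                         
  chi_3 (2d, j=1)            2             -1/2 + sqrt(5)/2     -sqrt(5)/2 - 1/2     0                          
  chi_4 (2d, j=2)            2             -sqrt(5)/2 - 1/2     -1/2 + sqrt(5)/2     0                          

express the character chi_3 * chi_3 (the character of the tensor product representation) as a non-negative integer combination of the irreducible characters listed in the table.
chi_3 tensor chi_3 = chi_1 + chi_2 + chi_4 (all other irreducibles have multiplicity 0).

The character of a tensor product is the pointwise product (chi_3 * chi_3)(C) = chi_3(C) * chi_3(C):
  {e}: (2)*(2), {r^1, r^4}: (-1/2 + sqrt(5)/2)*(-1/2 + sqrt(5)/2), {r^2, r^3}: (-sqrt(5)/2 - 1/2)*(-sqrt(5)/2 - 1/2), {s, sr, ..., sr^4}: (0)*(0)
so (chi_3 * chi_3) takes values
  {e} -> 4, {r^1, r^4} -> 3/2 - sqrt(5)/2, {r^2, r^3} -> sqrt(5)/2 + 3/2, {s, sr, ..., sr^4} -> 0.
Now take the inner product of this character with each irreducible chi from the table, <chi_3*chi_3, chi> = (1/10) sum_C |C| (chi_3*chi_3)(C) conj(chi(C)):
  <chi_3*chi_3, chi_1> = (1/10)[1*(4)*conj(1) + 2*(3/2 - sqrt(5)/2)*conj(1) + 2*(sqrt(5)/2 + 3/2)*conj(1) + 5*(0)*conj(1)]
      = (1/10)[(4) + (3 - sqrt(5)) + (sqrt(5) + 3) + (0)] = 10/10 = 1
  <chi_3*chi_3, chi_2> = (1/10)[1*(4)*conj(1) + 2*(3/2 - sqrt(5)/2)*conj(1) + 2*(sqrt(5)/2 + 3/2)*conj(1) + 5*(0)*conj(-1)]
      = (1/10)[(4) + (3 - sqrt(5)) + (sqrt(5) + 3) + (0)] = 10/10 = 1
  <chi_3*chi_3, chi_3> = (1/10)[1*(4)*conj(2) + 2*(3/2 - sqrt(5)/2)*conj(-1/2 + sqrt(5)/2) + 2*(sqrt(5)/2 + 3/2)*conj(-sqrt(5)/2 - 1/2) + 5*(0)*conj(0)]
      = (1/10)[(8) + (-4 + 2*sqrt(5)) + (-2*sqrt(5) - 4) + (0)] = 0/10 = 0
  <chi_3*chi_3, chi_4> = (1/10)[1*(4)*conj(2) + 2*(3/2 - sqrt(5)/2)*conj(-sqrt(5)/2 - 1/2) + 2*(sqrt(5)/2 + 3/2)*conj(-1/2 + sqrt(5)/2) + 5*(0)*conj(0)]
      = (1/10)[(8) + (1 - sqrt(5)) + (1 + sqrt(5)) + (0)] = 10/10 = 1
Hence the multiplicities are chi_1: 1, chi_2: 1, chi_4: 1. Dimension check: dim(chi_3)*dim(chi_3) = 2*2 = 4 and sum (mult * dim) = 1*1 + 1*1 + 1*2 = 4.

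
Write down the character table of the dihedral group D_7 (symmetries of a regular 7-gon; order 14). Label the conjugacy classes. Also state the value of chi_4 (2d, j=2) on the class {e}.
Conjugacy classes: {e} of size 1, {r^1, r^6} of size 2, {r^2, r^5} of size 2, {r^3, r^4} of size 2, {s, sr, ..., sr^6} of size 7.
Character table:
  irrep \ class              {e} (size 1)  {r^1, r^6} (size 2)  {r^2, r^5} (size 2)  {r^3, r^4} (size 2)  {s, sr, ..., sr^6} (size 7)
  chi_1 (triv)               1             1                    1                    1                    1                          
  chi_2 (sign: r->1, s->-1)  1             1                    1                    1                    -1                         
  chi_3 (2d, j=1)            2             2*cos(2*pi/7)        -2*cos(3*pi/7)       -2*cos(pi/7)         0                          
  chi_4 (2d, j=2)            2             -2*cos(3*pi/7)       -2*cos(pi/7)         2*cos(2*pi/7)        0                          
  chi_5 (2d, j=3)            2             -2*cos(pi/7)         2*cos(2*pi/7)        -2*cos(3*pi/7)       0                          

Spot check: chi_4 (2d, j=2) on {e} = 2.

Details: D_7 has order 2*7 = 14 with 5 conjugacy classes, hence 5 irreducibles. Sum of squared dims 1 + 1 + 4 + 4 + 4 = 14 = |G|. Linear characters come from the abelianisation; the 2-dimensional irreps have character r^k -> 2*cos(2*pi*j*k/7), reflections -> 0.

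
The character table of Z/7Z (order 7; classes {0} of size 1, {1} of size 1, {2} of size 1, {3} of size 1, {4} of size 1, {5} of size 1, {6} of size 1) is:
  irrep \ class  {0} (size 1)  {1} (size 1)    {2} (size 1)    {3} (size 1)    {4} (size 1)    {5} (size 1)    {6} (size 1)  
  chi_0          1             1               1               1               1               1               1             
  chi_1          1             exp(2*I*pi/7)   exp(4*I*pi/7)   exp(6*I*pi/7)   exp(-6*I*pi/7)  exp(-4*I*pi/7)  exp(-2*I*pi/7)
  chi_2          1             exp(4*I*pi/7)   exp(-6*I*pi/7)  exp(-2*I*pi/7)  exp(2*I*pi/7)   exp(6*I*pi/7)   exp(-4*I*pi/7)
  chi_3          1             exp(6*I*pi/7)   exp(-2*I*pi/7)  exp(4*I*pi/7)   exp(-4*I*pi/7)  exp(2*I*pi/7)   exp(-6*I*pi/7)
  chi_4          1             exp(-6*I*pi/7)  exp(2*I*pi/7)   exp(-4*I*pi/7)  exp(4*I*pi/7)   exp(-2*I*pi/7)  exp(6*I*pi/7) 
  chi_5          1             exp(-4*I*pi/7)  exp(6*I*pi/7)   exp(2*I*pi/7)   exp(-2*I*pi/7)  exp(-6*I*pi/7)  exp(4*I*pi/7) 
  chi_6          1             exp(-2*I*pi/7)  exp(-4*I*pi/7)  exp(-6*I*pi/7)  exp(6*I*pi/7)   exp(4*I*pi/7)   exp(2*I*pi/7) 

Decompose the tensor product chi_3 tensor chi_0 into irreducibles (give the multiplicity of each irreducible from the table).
chi_3 tensor chi_0 = chi_3 (all other irreducibles have multiplicity 0).

Justification: The character of a tensor product is the pointwise product (chi_3 * chi_0)(C) = chi_3(C) * chi_0(C):
  {0}: (1)*(1), {1}: (exp(6*I*pi/7))*(1), {2}: (exp(-2*I*pi/7))*(1), {3}: (exp(4*I*pi/7))*(1), {4}: (exp(-4*I*pi/7))*(1), {5}: (exp(2*I*pi/7))*(1), {6}: (exp(-6*I*pi/7))*(1)
so (chi_3 * chi_0) takes values
  {0} -> 1, {1} -> exp(6*I*pi/7), {2} -> exp(-2*I*pi/7), {3} -> exp(4*I*pi/7), {4} -> exp(-4*I*pi/7), {5} -> exp(2*I*pi/7), {6} -> exp(-6*I*pi/7).
Now take the inner product of this character with each irreducible chi from the table, <chi_3*chi_0, chi> = (1/7) sum_C |C| (chi_3*chi_0)(C) conj(chi(C)):
  <chi_3*chi_0, chi_0> = (1/7)[1*(1)*conj(1) + 1*(exp(6*I*pi/7))*conj(1) + 1*(exp(-2*I*pi/7))*conj(1) + 1*(exp(4*I*pi/7))*conj(1) + 1*(exp(-4*I*pi/7))*conj(1) + 1*(exp(2*I*pi/7))*conj(1) + 1*(exp(-6*I*pi/7))*conj(1)]
      = (1/7)[(1) + (exp(6*I*pi/7)) + (exp(-2*I*pi/7)) + (exp(4*I*pi/7)) + (exp(-4*I*pi/7)) + (exp(2*I*pi/7)) + (exp(-6*I*pi/7))] = 0/7 = 0
  <chi_3*chi_0, chi_1> = (1/7)[1*(1)*conj(1) + 1*(exp(6*I*pi/7))*conj(exp(2*I*pi/7)) + 1*(exp(-2*I*pi/7))*conj(exp(4*I*pi/7)) + 1*(exp(4*I*pi/7))*conj(exp(6*I*pi/7)) + 1*(exp(-4*I*pi/7))*conj(exp(-6*I*pi/7)) + 1*(exp(2*I*pi/7))*conj(exp(-4*I*pi/7)) + 1*(exp(-6*I*pi/7))*conj(exp(-2*I*pi/7))]
      = (1/7)[(1) + (exp(4*I*pi/7)) + (exp(-6*I*pi/7)) + (exp(-2*I*pi/7)) + (exp(2*I*pi/7)) + (exp(6*I*pi/7)) + (exp(-4*I*pi/7))] = 0/7 = 0
  <chi_3*chi_0, chi_2> = (1/7)[1*(1)*conj(1) + 1*(exp(6*I*pi/7))*conj(exp(4*I*pi/7)) + 1*(exp(-2*I*pi/7))*conj(exp(-6*I*pi/7)) + 1*(exp(4*I*pi/7))*conj(exp(-2*I*pi/7)) + 1*(exp(-4*I*pi/7))*conj(exp(2*I*pi/7)) + 1*(exp(2*I*pi/7))*conj(exp(6*I*pi/7)) + 1*(exp(-6*I*pi/7))*conj(exp(-4*I*pi/7))]
      = (1/7)[(1) + (exp(2*I*pi/7)) + (exp(4*I*pi/7)) + (exp(6*I*pi/7)) + (exp(-6*I*pi/7)) + (exp(-4*I*pi/7)) + (exp(-2*I*pi/7))] = 0/7 = 0
  <chi_3*chi_0, chi_3> = (1/7)[1*(1)*conj(1) + 1*(exp(6*I*pi/7))*conj(exp(6*I*pi/7)) + 1*(exp(-2*I*pi/7))*conj(exp(-2*I*pi/7)) + 1*(exp(4*I*pi/7))*conj(exp(4*I*pi/7)) + 1*(exp(-4*I*pi/7))*conj(exp(-4*I*pi/7)) + 1*(exp(2*I*pi/7))*conj(exp(2*I*pi/7)) + 1*(exp(-6*I*pi/7))*conj(exp(-6*I*pi/7))]
      = (1/7)[(1) + (1) + (1) + (1) + (1) + (1) + (1)] = 7/7 = 1
  <chi_3*chi_0, chi_4> = (1/7)[1*(1)*conj(1) + 1*(exp(6*I*pi/7))*conj(exp(-6*I*pi/7)) + 1*(exp(-2*I*pi/7))*conj(exp(2*I*pi/7)) + 1*(exp(4*I*pi/7))*conj(exp(-4*I*pi/7)) + 1*(exp(-4*I*pi/7))*conj(exp(4*I*pi/7)) + 1*(exp(2*I*pi/7))*conj(exp(-2*I*pi/7)) + 1*(exp(-6*I*pi/7))*conj(exp(6*I*pi/7))]
      = (1/7)[(1) + (exp(-2*I*pi/7)) + (exp(-4*I*pi/7)) + (exp(-6*I*pi/7)) + (exp(6*I*pi/7)) + (exp(4*I*pi/7)) + (exp(2*I*pi/7))] = 0/7 = 0
  <chi_3*chi_0, chi_5> = (1/7)[1*(1)*conj(1) + 1*(exp(6*I*pi/7))*conj(exp(-4*I*pi/7)) + 1*(exp(-2*I*pi/7))*conj(exp(6*I*pi/7)) + 1*(exp(4*I*pi/7))*conj(exp(2*I*pi/7)) + 1*(exp(-4*I*pi/7))*conj(exp(-2*I*pi/7)) + 1*(exp(2*I*pi/7))*conj(exp(-6*I*pi/7)) + 1*(exp(-6*I*pi/7))*conj(exp(4*I*pi/7))]
      = (1/7)[(1) + (exp(-4*I*pi/7)) + (exp(6*I*pi/7)) + (exp(2*I*pi/7)) + (exp(-2*I*pi/7)) + (exp(-6*I*pi/7)) + (exp(4*I*pi/7))] = 0/7 = 0
  <chi_3*chi_0, chi_6> = (1/7)[1*(1)*conj(1) + 1*(exp(6*I*pi/7))*conj(exp(-2*I*pi/7)) + 1*(exp(-2*I*pi/7))*conj(exp(-4*I*pi/7)) + 1*(exp(4*I*pi/7))*conj(exp(-6*I*pi/7)) + 1*(exp(-4*I*pi/7))*conj(exp(6*I*pi/7)) + 1*(exp(2*I*pi/7))*conj(exp(4*I*pi/7)) + 1*(exp(-6*I*pi/7))*conj(exp(2*I*pi/7))]
      = (1/7)[(1) + (exp(-6*I*pi/7)) + (exp(2*I*pi/7)) + (exp(-4*I*pi/7)) + (exp(4*I*pi/7)) + (exp(-2*I*pi/7)) + (exp(6*I*pi/7))] = 0/7 = 0
(Exp terms are combined using exp(i*s)*conj(exp(i*t)) = exp(i*(s-t)), and sums of them are collapsed using the identity that for every m > 1 the m distinct m-th roots of unity sum to 0, e.g. 1 + exp(2*I*pi/3) + exp(-2*I*pi/3) = 0.)
Hence the multiplicities are chi_3: 1. Dimension check: dim(chi_3)*dim(chi_0) = 1*1 = 1 and sum (mult * dim) = 1*1 = 1.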